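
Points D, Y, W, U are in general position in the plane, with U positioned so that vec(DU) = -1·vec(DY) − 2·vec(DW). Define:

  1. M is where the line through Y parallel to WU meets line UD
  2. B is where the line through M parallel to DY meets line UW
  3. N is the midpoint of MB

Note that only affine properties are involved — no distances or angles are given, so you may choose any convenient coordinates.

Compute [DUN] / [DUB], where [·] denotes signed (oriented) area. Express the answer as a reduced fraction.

Work in coordinates with D = (0, 0), Y = (1, 0), W = (0, 1), U = (-1, -2).
1. M is where the line through Y parallel to WU meets line UD ⇒ M = (3, 6)
2. B is where the line through M parallel to DY meets line UW ⇒ B = (5/3, 6)
3. N is the midpoint of MB ⇒ N = (7/3, 6)
2·[DUN] = -4/3, 2·[DUB] = -8/3
[DUN]:[DUB] = -4/3:-8/3 = 1/2

[DUN]:[DUB] = 1/2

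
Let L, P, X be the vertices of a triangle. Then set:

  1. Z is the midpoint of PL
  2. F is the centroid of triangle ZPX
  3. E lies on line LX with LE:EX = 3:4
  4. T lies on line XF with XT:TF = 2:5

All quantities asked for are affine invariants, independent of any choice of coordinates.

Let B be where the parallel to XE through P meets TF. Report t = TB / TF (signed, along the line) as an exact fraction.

Assign L = (0, 0), P = (1, 0), X = (0, 1) — the answer is frame-independent, so this choice is without loss of generality.
1. Z is the midpoint of PL ⇒ Z = (1/2, 0)
2. F is the centroid of triangle ZPX ⇒ F = (1/2, 1/3)
3. E lies on line LX with LE:EX = 3:4 ⇒ E = (0, 3/7)
4. T lies on line XF with XT:TF = 2:5 ⇒ T = (1/7, 17/21)
through P parallel to XE: direction (0, -4/7); meets TF at B = (1, -1/3)
B = T + t·(F−T) with t = 12/5

t = 12/5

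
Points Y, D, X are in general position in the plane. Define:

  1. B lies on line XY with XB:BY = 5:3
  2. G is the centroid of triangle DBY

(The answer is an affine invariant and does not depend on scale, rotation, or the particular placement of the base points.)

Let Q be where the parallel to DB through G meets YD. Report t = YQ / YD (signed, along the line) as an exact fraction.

t = 2/3

Choose coordinates Y = (0, 0), D = (1, 0), X = (0, 1).
1. B lies on line XY with XB:BY = 5:3 ⇒ B = (0, 3/8)
2. G is the centroid of triangle DBY ⇒ G = (1/3, 1/8)
through G parallel to DB: direction (-1, 3/8); meets YD at Q = (2/3, 0)
Q = Y + t·(D−Y) with t = 2/3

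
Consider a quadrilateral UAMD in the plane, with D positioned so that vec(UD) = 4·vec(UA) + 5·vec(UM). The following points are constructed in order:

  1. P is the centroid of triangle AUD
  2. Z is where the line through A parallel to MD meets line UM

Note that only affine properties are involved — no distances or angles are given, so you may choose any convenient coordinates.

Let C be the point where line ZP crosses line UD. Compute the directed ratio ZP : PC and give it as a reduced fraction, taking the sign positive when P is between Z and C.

ZP:PC = 7/5

Choose coordinates U = (0, 0), A = (1, 0), M = (0, 1), D = (4, 5).
1. P is the centroid of triangle AUD ⇒ P = (5/3, 5/3)
2. Z is where the line through A parallel to MD meets line UM ⇒ Z = (0, -1)
line ZP meets UD at C = (20/7, 25/7)
P = Z + t·(C−Z) with t = 7/12, so ZP:PC = 7/12:5/12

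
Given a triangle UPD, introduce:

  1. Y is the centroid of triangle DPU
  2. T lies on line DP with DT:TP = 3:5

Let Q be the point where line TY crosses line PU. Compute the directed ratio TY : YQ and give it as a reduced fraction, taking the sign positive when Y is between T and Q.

TY:YQ = 7/8

Choose coordinates U = (0, 0), P = (1, 0), D = (0, 1).
1. Y is the centroid of triangle DPU ⇒ Y = (1/3, 1/3)
2. T lies on line DP with DT:TP = 3:5 ⇒ T = (3/8, 5/8)
line TY meets PU at Q = (2/7, 0)
Y = T + t·(Q−T) with t = 7/15, so TY:YQ = 7/15:8/15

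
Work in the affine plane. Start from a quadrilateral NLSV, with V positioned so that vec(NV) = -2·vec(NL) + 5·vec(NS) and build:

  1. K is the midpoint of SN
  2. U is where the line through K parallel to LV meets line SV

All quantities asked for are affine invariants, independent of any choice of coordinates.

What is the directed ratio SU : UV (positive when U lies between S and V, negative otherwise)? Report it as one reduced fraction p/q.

Assign N = (0, 0), L = (1, 0), S = (0, 1), V = (-2, 5) — the answer is frame-independent, so this choice is without loss of generality.
1. K is the midpoint of SN ⇒ K = (0, 1/2)
2. U is where the line through K parallel to LV meets line SV ⇒ U = (3/2, -2)
U = S + t·(V−S) with t = -3/4, so SU:UV = t:(1−t) = -3/4:7/4

SU:UV = -3/7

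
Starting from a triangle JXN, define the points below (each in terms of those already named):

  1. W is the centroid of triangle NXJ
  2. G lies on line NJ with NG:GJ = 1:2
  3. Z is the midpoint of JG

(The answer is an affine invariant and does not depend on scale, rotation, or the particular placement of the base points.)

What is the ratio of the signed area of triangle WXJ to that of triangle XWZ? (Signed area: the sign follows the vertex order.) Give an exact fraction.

Assign J = (0, 0), X = (1, 0), N = (0, 1) — the answer is frame-independent, so this choice is without loss of generality.
1. W is the centroid of triangle NXJ ⇒ W = (1/3, 1/3)
2. G lies on line NJ with NG:GJ = 1:2 ⇒ G = (0, 2/3)
3. Z is the midpoint of JG ⇒ Z = (0, 1/3)
2·[WXJ] = -1/3, 2·[XWZ] = 1/9
[WXJ]:[XWZ] = -1/3:1/9 = -3

[WXJ]:[XWZ] = -3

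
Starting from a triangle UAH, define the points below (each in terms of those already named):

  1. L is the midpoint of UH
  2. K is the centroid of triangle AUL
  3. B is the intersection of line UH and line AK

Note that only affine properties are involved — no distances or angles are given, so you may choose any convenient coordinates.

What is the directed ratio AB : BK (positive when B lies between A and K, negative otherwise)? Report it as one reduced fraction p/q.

AB:BK = -3

Choose coordinates U = (0, 0), A = (1, 0), H = (0, 1).
1. L is the midpoint of UH ⇒ L = (0, 1/2)
2. K is the centroid of triangle AUL ⇒ K = (1/3, 1/6)
3. B is the intersection of line UH and line AK ⇒ B = (0, 1/4)
B = A + t·(K−A) with t = 3/2, so AB:BK = t:(1−t) = 3/2:-1/2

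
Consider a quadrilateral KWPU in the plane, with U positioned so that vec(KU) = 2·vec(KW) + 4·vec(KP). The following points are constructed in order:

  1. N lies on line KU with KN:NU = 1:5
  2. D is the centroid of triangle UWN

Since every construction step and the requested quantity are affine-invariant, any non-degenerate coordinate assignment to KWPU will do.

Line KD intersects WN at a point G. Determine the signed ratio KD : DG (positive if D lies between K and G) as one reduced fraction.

KD:DG = -8/5

Set K = (0, 0), W = (1, 0), P = (0, 1), U = (2, 4); any affine frame gives the same invariant.
1. N lies on line KU with KN:NU = 1:5 ⇒ N = (1/3, 2/3)
2. D is the centroid of triangle UWN ⇒ D = (10/9, 14/9)
line KD meets WN at G = (5/12, 7/12)
D = K + t·(G−K) with t = 8/3, so KD:DG = 8/3:-5/3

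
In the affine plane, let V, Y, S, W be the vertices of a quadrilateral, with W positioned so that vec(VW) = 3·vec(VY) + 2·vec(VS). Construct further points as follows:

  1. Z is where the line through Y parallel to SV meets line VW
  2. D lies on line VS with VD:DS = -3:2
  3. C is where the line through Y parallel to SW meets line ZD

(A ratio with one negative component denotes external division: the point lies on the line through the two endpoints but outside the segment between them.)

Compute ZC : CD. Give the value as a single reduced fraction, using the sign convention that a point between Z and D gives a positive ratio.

ZC:CD = -1/5

Assign V = (0, 0), Y = (1, 0), S = (0, 1), W = (3, 2) — the answer is frame-independent, so this choice is without loss of generality.
1. Z is where the line through Y parallel to SV meets line VW ⇒ Z = (1, 2/3)
2. D lies on line VS with VD:DS = -3:2 ⇒ D = (0, 3)
3. C is where the line through Y parallel to SW meets line ZD ⇒ C = (5/4, 1/12)
C = Z + t·(D−Z) with t = -1/4, so ZC:CD = t:(1−t) = -1/4:5/4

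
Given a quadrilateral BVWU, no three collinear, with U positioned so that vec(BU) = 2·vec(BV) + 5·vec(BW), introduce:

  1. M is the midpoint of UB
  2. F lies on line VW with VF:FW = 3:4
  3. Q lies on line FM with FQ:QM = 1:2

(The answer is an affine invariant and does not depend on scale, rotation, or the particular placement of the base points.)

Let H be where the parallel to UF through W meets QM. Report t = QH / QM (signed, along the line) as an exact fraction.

Set B = (0, 0), V = (1, 0), W = (0, 1), U = (2, 5); any affine frame gives the same invariant.
1. M is the midpoint of UB ⇒ M = (1, 5/2)
2. F lies on line VW with VF:FW = 3:4 ⇒ F = (4/7, 3/7)
3. Q lies on line FM with FQ:QM = 1:2 ⇒ Q = (5/7, 47/42)
through W parallel to UF: direction (-10/7, -32/7); meets QM at H = (100/49, 369/49)
H = Q + t·(M−Q) with t = 65/14

t = 65/14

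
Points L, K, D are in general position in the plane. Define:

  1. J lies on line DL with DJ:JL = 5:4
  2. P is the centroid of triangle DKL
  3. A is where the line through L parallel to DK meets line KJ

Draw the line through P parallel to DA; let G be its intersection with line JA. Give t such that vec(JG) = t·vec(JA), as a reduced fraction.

Work in coordinates with L = (0, 0), K = (1, 0), D = (0, 1).
1. J lies on line DL with DJ:JL = 5:4 ⇒ J = (0, 4/9)
2. P is the centroid of triangle DKL ⇒ P = (1/3, 1/3)
3. A is where the line through L parallel to DK meets line KJ ⇒ A = (-4/5, 4/5)
through P parallel to DA: direction (-4/5, -1/5); meets JA at G = (7/25, 8/25)
G = J + t·(A−J) with t = -7/20

t = -7/20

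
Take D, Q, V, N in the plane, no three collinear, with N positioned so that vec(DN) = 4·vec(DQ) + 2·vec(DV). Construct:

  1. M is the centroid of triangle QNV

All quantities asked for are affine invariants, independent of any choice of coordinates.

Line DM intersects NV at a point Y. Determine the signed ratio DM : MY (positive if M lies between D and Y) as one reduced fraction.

DM:MY = 7/5

Set D = (0, 0), Q = (1, 0), V = (0, 1), N = (4, 2); any affine frame gives the same invariant.
1. M is the centroid of triangle QNV ⇒ M = (5/3, 1)
line DM meets NV at Y = (20/7, 12/7)
M = D + t·(Y−D) with t = 7/12, so DM:MY = 7/12:5/12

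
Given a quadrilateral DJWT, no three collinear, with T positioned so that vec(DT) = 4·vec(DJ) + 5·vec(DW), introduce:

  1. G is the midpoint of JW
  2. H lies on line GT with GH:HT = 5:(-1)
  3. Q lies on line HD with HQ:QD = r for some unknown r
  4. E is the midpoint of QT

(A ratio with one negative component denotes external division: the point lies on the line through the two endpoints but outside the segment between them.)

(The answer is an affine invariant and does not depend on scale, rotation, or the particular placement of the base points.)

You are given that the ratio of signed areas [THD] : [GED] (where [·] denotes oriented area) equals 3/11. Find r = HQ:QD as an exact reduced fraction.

Work in coordinates with D = (0, 0), J = (1, 0), W = (0, 1), T = (4, 5).
1. G is the midpoint of JW ⇒ G = (1/2, 1/2)
2. H lies on line GT with GH:HT = 5:(-1) ⇒ H = (39/8, 49/8)
3. With HQ:QD = r, write λ = r/(r+1) so Q = H + λ·(D−H); Q is affine-linear in λ
4. E is the midpoint of QT ⇒ E is an affine combination of earlier points and hence also affine-linear in λ
Every point depending on Q is an affine combination of Q and λ-independent points, so each such coordinate is linear in λ; the λ² term in each signed area is a multiple of (D−H)×(D−H) = 0, so 2·[THD] and 2·[GED] are each linear in λ. Evaluating at λ=0 and λ=1:
  2·[THD] = 1/8,   2·[GED] = -5/16·λ + 9/16
So [THD]:[GED] = (1/8) / (-5/16·λ + 9/16). Setting this equal to 3/11:
  1/8 = 3/11·(-5/16·λ + 9/16)  ⇒  λ = 1/3
Then r = λ/(1−λ) = (1/3)/(2/3) = 1/2. Check: with r = 1/2, Q = (13/4, 49/12) and [THD]:[GED] = 3/11 as required.

r = 1/2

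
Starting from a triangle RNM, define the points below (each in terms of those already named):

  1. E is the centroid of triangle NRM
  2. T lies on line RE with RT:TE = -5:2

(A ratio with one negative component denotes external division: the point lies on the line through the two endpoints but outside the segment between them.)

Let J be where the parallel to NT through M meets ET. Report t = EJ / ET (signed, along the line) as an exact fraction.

t = 1/2

Choose coordinates R = (0, 0), N = (1, 0), M = (0, 1).
1. E is the centroid of triangle NRM ⇒ E = (1/3, 1/3)
2. T lies on line RE with RT:TE = -5:2 ⇒ T = (5/9, 5/9)
through M parallel to NT: direction (-4/9, 5/9); meets ET at J = (4/9, 4/9)
J = E + t·(T−E) with t = 1/2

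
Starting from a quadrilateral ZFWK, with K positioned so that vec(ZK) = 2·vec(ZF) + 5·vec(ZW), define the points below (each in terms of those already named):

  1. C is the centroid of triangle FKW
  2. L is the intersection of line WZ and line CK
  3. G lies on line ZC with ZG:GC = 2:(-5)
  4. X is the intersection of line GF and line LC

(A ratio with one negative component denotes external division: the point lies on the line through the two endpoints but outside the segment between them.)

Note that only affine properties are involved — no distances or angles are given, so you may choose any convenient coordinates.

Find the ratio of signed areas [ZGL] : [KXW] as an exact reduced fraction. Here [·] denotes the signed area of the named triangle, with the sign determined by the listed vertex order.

Set Z = (0, 0), F = (1, 0), W = (0, 1), K = (2, 5); any affine frame gives the same invariant.
1. C is the centroid of triangle FKW ⇒ C = (1, 2)
2. L is the intersection of line WZ and line CK ⇒ L = (0, -1)
3. G lies on line ZC with ZG:GC = 2:(-5) ⇒ G = (-2/3, -4/3)
4. X is the intersection of line GF and line LC ⇒ X = (1/11, -8/11)
2·[ZGL] = 2/3, 2·[KXW] = -42/11
[ZGL]:[KXW] = 2/3:-42/11 = -11/63

[ZGL]:[KXW] = -11/63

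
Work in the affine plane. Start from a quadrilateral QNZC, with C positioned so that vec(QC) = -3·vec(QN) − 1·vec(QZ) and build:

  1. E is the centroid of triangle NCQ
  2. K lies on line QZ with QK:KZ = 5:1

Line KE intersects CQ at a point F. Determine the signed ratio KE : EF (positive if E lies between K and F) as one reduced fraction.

KE:EF = -17/2

Assign Q = (0, 0), N = (1, 0), Z = (0, 1), C = (-3, -1) — the answer is frame-independent, so this choice is without loss of generality.
1. E is the centroid of triangle NCQ ⇒ E = (-2/3, -1/3)
2. K lies on line QZ with QK:KZ = 5:1 ⇒ K = (0, 5/6)
line KE meets CQ at F = (-10/17, -10/51)
E = K + t·(F−K) with t = 17/15, so KE:EF = 17/15:-2/15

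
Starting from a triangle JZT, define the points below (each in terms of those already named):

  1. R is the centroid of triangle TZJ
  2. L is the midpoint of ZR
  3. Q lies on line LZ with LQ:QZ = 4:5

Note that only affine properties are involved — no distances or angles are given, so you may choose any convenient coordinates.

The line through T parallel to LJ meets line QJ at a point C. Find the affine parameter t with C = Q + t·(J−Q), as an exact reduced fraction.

Assign J = (0, 0), Z = (1, 0), T = (0, 1) — the answer is frame-independent, so this choice is without loss of generality.
1. R is the centroid of triangle TZJ ⇒ R = (1/3, 1/3)
2. L is the midpoint of ZR ⇒ L = (2/3, 1/6)
3. Q lies on line LZ with LQ:QZ = 4:5 ⇒ Q = (22/27, 5/54)
through T parallel to LJ: direction (-2/3, -1/6); meets QJ at C = (-22/3, -5/6)
C = Q + t·(J−Q) with t = 10

t = 10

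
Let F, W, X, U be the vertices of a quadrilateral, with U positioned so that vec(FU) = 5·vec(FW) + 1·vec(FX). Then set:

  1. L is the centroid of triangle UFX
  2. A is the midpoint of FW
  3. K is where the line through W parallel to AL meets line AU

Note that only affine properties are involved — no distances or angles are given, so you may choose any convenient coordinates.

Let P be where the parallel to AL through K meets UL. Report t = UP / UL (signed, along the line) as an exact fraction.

Set F = (0, 0), W = (1, 0), X = (0, 1), U = (5, 1); any affine frame gives the same invariant.
1. L is the centroid of triangle UFX ⇒ L = (5/3, 2/3)
2. A is the midpoint of FW ⇒ A = (1/2, 0)
3. K is where the line through W parallel to AL meets line AU ⇒ K = (29/22, 2/11)
through K parallel to AL: direction (7/6, 2/3); meets UL at P = (25/11, 8/11)
P = U + t·(L−U) with t = 9/11

t = 9/11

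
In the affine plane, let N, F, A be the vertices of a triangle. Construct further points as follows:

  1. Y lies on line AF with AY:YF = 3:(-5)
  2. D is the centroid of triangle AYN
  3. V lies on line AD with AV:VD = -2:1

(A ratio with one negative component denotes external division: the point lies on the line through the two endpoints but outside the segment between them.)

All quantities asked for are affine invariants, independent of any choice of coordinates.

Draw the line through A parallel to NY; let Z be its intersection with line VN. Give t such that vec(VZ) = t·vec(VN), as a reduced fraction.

Work in coordinates with N = (0, 0), F = (1, 0), A = (0, 1).
1. Y lies on line AF with AY:YF = 3:(-5) ⇒ Y = (-3/2, 5/2)
2. D is the centroid of triangle AYN ⇒ D = (-1/2, 7/6)
3. V lies on line AD with AV:VD = -2:1 ⇒ V = (-1, 4/3)
through A parallel to NY: direction (-3/2, 5/2); meets VN at Z = (3, -4)
Z = V + t·(N−V) with t = 4

t = 4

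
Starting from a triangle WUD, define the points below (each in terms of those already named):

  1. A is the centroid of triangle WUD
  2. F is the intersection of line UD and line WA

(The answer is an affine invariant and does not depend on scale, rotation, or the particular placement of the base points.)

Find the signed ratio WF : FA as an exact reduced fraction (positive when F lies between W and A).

WF:FA = -3

Assign W = (0, 0), U = (1, 0), D = (0, 1) — the answer is frame-independent, so this choice is without loss of generality.
1. A is the centroid of triangle WUD ⇒ A = (1/3, 1/3)
2. F is the intersection of line UD and line WA ⇒ F = (1/2, 1/2)
F = W + t·(A−W) with t = 3/2, so WF:FA = t:(1−t) = 3/2:-1/2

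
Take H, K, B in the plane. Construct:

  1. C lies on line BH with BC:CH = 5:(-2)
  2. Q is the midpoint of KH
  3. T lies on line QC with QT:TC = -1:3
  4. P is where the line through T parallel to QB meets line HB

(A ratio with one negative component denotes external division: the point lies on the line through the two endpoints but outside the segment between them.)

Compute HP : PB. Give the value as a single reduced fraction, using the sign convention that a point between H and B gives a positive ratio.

HP:PB = -11/5

Choose coordinates H = (0, 0), K = (1, 0), B = (0, 1).
1. C lies on line BH with BC:CH = 5:(-2) ⇒ C = (0, -2/3)
2. Q is the midpoint of KH ⇒ Q = (1/2, 0)
3. T lies on line QC with QT:TC = -1:3 ⇒ T = (3/4, 1/3)
4. P is where the line through T parallel to QB meets line HB ⇒ P = (0, 11/6)
P = H + t·(B−H) with t = 11/6, so HP:PB = t:(1−t) = 11/6:-5/6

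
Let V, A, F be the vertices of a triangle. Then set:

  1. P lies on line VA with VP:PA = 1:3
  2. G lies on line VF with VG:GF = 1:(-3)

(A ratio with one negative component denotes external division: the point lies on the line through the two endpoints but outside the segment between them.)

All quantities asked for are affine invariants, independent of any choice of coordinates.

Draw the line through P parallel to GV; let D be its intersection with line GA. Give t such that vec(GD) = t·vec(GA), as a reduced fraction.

t = 1/4

Choose coordinates V = (0, 0), A = (1, 0), F = (0, 1).
1. P lies on line VA with VP:PA = 1:3 ⇒ P = (1/4, 0)
2. G lies on line VF with VG:GF = 1:(-3) ⇒ G = (0, -1/2)
through P parallel to GV: direction (0, 1/2); meets GA at D = (1/4, -3/8)
D = G + t·(A−G) with t = 1/4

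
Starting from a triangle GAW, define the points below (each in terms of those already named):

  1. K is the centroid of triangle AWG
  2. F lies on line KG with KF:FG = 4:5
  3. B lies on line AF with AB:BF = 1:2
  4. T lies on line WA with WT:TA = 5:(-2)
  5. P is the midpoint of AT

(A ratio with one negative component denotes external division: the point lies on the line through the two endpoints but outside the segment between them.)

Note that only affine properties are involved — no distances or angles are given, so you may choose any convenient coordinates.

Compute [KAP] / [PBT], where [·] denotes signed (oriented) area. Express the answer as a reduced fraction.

[KAP]:[PBT] = -27/17

Work in coordinates with G = (0, 0), A = (1, 0), W = (0, 1).
1. K is the centroid of triangle AWG ⇒ K = (1/3, 1/3)
2. F lies on line KG with KF:FG = 4:5 ⇒ F = (5/27, 5/27)
3. B lies on line AF with AB:BF = 1:2 ⇒ B = (59/81, 5/81)
4. T lies on line WA with WT:TA = 5:(-2) ⇒ T = (5/3, -2/3)
5. P is the midpoint of AT ⇒ P = (4/3, -1/3)
2·[KAP] = -1/9, 2·[PBT] = 17/243
[KAP]:[PBT] = -1/9:17/243 = -27/17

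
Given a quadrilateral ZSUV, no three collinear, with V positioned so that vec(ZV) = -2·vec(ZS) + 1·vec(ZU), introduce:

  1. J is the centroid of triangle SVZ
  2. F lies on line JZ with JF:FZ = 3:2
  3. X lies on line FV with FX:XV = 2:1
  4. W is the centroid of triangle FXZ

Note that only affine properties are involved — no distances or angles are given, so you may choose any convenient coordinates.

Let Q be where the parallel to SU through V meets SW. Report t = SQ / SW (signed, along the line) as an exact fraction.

t = 18/11

Work in coordinates with Z = (0, 0), S = (1, 0), U = (0, 1), V = (-2, 1).
1. J is the centroid of triangle SVZ ⇒ J = (-1/3, 1/3)
2. F lies on line JZ with JF:FZ = 3:2 ⇒ F = (-2/15, 2/15)
3. X lies on line FV with FX:XV = 2:1 ⇒ X = (-62/45, 32/45)
4. W is the centroid of triangle FXZ ⇒ W = (-68/135, 38/135)
through V parallel to SU: direction (-1, 1); meets SW at Q = (-241/165, 76/165)
Q = S + t·(W−S) with t = 18/11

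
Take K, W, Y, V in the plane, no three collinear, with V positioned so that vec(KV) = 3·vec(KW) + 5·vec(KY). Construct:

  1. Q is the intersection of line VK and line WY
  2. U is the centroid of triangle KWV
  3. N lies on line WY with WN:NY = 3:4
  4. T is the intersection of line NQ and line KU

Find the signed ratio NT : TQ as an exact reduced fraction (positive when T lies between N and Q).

NT:TQ = 64/35

Choose coordinates K = (0, 0), W = (1, 0), Y = (0, 1), V = (3, 5).
1. Q is the intersection of line VK and line WY ⇒ Q = (3/8, 5/8)
2. U is the centroid of triangle KWV ⇒ U = (4/3, 5/3)
3. N lies on line WY with WN:NY = 3:4 ⇒ N = (4/7, 3/7)
4. T is the intersection of line NQ and line KU ⇒ T = (4/9, 5/9)
T = N + t·(Q−N) with t = 64/99, so NT:TQ = t:(1−t) = 64/99:35/99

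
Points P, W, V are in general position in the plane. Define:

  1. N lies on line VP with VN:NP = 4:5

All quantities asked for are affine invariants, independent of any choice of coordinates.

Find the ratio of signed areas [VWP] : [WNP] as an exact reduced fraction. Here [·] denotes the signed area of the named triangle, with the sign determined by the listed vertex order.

[VWP]:[WNP] = -9/5

Set P = (0, 0), W = (1, 0), V = (0, 1); any affine frame gives the same invariant.
1. N lies on line VP with VN:NP = 4:5 ⇒ N = (0, 5/9)
2·[VWP] = -1, 2·[WNP] = 5/9
[VWP]:[WNP] = -1:5/9 = -9/5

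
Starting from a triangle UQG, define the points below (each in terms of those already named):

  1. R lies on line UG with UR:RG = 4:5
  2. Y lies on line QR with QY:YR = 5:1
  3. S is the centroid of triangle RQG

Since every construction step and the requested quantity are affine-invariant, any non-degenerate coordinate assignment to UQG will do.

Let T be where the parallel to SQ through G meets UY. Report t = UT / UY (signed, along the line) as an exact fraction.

t = 108/53

Work in coordinates with U = (0, 0), Q = (1, 0), G = (0, 1).
1. R lies on line UG with UR:RG = 4:5 ⇒ R = (0, 4/9)
2. Y lies on line QR with QY:YR = 5:1 ⇒ Y = (1/6, 10/27)
3. S is the centroid of triangle RQG ⇒ S = (1/3, 13/27)
through G parallel to SQ: direction (2/3, -13/27); meets UY at T = (18/53, 40/53)
T = U + t·(Y−U) with t = 108/53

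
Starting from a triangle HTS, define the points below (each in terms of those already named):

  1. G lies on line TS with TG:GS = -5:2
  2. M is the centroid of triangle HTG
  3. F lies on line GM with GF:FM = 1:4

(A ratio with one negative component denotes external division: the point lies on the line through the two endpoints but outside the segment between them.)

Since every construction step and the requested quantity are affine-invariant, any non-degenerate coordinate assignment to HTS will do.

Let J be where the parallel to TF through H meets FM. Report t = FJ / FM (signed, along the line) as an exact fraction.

Choose coordinates H = (0, 0), T = (1, 0), S = (0, 1).
1. G lies on line TS with TG:GS = -5:2 ⇒ G = (-2/3, 5/3)
2. M is the centroid of triangle HTG ⇒ M = (1/9, 5/9)
3. F lies on line GM with GF:FM = 1:4 ⇒ F = (-23/45, 13/9)
through H parallel to TF: direction (-68/45, 13/9); meets FM at J = (68/45, -13/9)
J = F + t·(M−F) with t = 13/4

t = 13/4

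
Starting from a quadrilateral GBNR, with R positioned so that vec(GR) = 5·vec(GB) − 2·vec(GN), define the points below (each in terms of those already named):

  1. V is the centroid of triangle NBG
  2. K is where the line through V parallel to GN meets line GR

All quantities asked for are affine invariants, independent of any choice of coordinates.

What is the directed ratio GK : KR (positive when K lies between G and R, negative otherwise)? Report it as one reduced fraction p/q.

Set G = (0, 0), B = (1, 0), N = (0, 1), R = (5, -2); any affine frame gives the same invariant.
1. V is the centroid of triangle NBG ⇒ V = (1/3, 1/3)
2. K is where the line through V parallel to GN meets line GR ⇒ K = (1/3, -2/15)
K = G + t·(R−G) with t = 1/15, so GK:KR = t:(1−t) = 1/15:14/15

GK:KR = 1/14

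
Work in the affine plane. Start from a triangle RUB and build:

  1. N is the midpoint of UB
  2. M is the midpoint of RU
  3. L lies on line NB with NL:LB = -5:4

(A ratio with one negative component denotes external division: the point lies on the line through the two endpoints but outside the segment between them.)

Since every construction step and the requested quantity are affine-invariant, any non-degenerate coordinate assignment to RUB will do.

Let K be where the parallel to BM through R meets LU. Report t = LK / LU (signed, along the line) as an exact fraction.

Choose coordinates R = (0, 0), U = (1, 0), B = (0, 1).
1. N is the midpoint of UB ⇒ N = (1/2, 1/2)
2. M is the midpoint of RU ⇒ M = (1/2, 0)
3. L lies on line NB with NL:LB = -5:4 ⇒ L = (-2, 3)
through R parallel to BM: direction (1/2, -1); meets LU at K = (-1, 2)
K = L + t·(U−L) with t = 1/3

t = 1/3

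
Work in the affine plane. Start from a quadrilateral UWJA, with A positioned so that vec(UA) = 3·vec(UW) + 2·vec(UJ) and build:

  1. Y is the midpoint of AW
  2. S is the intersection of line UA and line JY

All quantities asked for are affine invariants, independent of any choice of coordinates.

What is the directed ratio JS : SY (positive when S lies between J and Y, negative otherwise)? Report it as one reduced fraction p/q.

JS:SY = 3

Choose coordinates U = (0, 0), W = (1, 0), J = (0, 1), A = (3, 2).
1. Y is the midpoint of AW ⇒ Y = (2, 1)
2. S is the intersection of line UA and line JY ⇒ S = (3/2, 1)
S = J + t·(Y−J) with t = 3/4, so JS:SY = t:(1−t) = 3/4:1/4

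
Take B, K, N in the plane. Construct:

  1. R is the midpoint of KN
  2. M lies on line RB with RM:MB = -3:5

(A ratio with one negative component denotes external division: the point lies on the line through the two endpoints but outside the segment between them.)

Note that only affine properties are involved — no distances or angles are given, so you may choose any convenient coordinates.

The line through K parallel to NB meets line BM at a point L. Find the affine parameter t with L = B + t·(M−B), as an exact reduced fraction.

Choose coordinates B = (0, 0), K = (1, 0), N = (0, 1).
1. R is the midpoint of KN ⇒ R = (1/2, 1/2)
2. M lies on line RB with RM:MB = -3:5 ⇒ M = (5/4, 5/4)
through K parallel to NB: direction (0, -1); meets BM at L = (1, 1)
L = B + t·(M−B) with t = 4/5

t = 4/5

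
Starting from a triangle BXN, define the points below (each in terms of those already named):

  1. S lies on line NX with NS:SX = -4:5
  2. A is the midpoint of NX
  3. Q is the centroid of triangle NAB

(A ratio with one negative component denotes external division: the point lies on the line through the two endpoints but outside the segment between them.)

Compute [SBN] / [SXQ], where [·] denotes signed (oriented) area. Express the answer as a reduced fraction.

Choose coordinates B = (0, 0), X = (1, 0), N = (0, 1).
1. S lies on line NX with NS:SX = -4:5 ⇒ S = (-4, 5)
2. A is the midpoint of NX ⇒ A = (1/2, 1/2)
3. Q is the centroid of triangle NAB ⇒ Q = (1/6, 1/2)
2·[SBN] = 4, 2·[SXQ] = -5/3
[SBN]:[SXQ] = 4:-5/3 = -12/5

[SBN]:[SXQ] = -12/5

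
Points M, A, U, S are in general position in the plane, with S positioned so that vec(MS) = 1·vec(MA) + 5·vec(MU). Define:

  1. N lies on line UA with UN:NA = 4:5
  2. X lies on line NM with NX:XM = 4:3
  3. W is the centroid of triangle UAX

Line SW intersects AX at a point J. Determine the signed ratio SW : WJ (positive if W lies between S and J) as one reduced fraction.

SW:WJ = 81/4

Assign M = (0, 0), A = (1, 0), U = (0, 1), S = (1, 5) — the answer is frame-independent, so this choice is without loss of generality.
1. N lies on line UA with UN:NA = 4:5 ⇒ N = (4/9, 5/9)
2. X lies on line NM with NX:XM = 4:3 ⇒ X = (4/21, 5/21)
3. W is the centroid of triangle UAX ⇒ W = (25/63, 26/63)
line SW meets AX at J = (1873/5103, 950/5103)
W = S + t·(J−S) with t = 81/85, so SW:WJ = 81/85:4/85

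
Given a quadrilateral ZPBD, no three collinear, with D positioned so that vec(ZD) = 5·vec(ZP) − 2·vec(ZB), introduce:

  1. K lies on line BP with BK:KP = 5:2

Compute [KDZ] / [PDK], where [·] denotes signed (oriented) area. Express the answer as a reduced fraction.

Set Z = (0, 0), P = (1, 0), B = (0, 1), D = (5, -2); any affine frame gives the same invariant.
1. K lies on line BP with BK:KP = 5:2 ⇒ K = (5/7, 2/7)
2·[KDZ] = -20/7, 2·[PDK] = 4/7
[KDZ]:[PDK] = -20/7:4/7 = -5

[KDZ]:[PDK] = -5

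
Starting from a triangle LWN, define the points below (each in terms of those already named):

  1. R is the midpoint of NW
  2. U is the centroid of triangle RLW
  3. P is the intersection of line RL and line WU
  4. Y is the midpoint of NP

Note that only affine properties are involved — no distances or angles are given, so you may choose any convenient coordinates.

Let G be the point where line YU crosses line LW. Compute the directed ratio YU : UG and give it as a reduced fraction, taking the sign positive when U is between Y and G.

Set L = (0, 0), W = (1, 0), N = (0, 1); any affine frame gives the same invariant.
1. R is the midpoint of NW ⇒ R = (1/2, 1/2)
2. U is the centroid of triangle RLW ⇒ U = (1/2, 1/6)
3. P is the intersection of line RL and line WU ⇒ P = (1/4, 1/4)
4. Y is the midpoint of NP ⇒ Y = (1/8, 5/8)
line YU meets LW at G = (7/11, 0)
U = Y + t·(G−Y) with t = 11/15, so YU:UG = 11/15:4/15

YU:UG = 11/4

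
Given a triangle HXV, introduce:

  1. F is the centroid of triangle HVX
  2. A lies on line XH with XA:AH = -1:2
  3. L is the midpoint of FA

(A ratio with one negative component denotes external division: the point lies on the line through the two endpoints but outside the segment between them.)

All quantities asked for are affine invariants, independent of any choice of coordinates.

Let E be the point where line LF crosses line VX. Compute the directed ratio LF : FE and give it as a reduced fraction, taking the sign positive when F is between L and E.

Choose coordinates H = (0, 0), X = (1, 0), V = (0, 1).
1. F is the centroid of triangle HVX ⇒ F = (1/3, 1/3)
2. A lies on line XH with XA:AH = -1:2 ⇒ A = (2, 0)
3. L is the midpoint of FA ⇒ L = (7/6, 1/6)
line LF meets VX at E = (3/4, 1/4)
F = L + t·(E−L) with t = 2, so LF:FE = 2:-1

LF:FE = -2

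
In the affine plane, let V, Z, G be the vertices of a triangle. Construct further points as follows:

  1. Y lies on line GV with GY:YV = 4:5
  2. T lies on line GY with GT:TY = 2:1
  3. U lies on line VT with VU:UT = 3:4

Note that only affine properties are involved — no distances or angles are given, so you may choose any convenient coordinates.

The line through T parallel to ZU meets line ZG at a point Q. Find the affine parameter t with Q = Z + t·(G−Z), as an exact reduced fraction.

t = 19/33

Set V = (0, 0), Z = (1, 0), G = (0, 1); any affine frame gives the same invariant.
1. Y lies on line GV with GY:YV = 4:5 ⇒ Y = (0, 5/9)
2. T lies on line GY with GT:TY = 2:1 ⇒ T = (0, 19/27)
3. U lies on line VT with VU:UT = 3:4 ⇒ U = (0, 19/63)
through T parallel to ZU: direction (-1, 19/63); meets ZG at Q = (14/33, 19/33)
Q = Z + t·(G−Z) with t = 19/33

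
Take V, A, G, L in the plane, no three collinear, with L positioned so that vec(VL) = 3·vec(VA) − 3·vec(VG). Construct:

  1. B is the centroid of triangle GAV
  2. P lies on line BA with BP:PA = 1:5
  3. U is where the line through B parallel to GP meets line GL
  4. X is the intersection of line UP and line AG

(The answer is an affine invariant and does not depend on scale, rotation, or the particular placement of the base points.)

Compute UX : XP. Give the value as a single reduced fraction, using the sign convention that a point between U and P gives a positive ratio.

UX:XP = 18/35

Assign V = (0, 0), A = (1, 0), G = (0, 1), L = (3, -3) — the answer is frame-independent, so this choice is without loss of generality.
1. B is the centroid of triangle GAV ⇒ B = (1/3, 1/3)
2. P lies on line BA with BP:PA = 1:5 ⇒ P = (4/9, 5/18)
3. U is where the line through B parallel to GP meets line GL ⇒ U = (-3/7, 11/7)
4. X is the intersection of line UP and line AG ⇒ X = (-7/53, 60/53)
X = U + t·(P−U) with t = 18/53, so UX:XP = t:(1−t) = 18/53:35/53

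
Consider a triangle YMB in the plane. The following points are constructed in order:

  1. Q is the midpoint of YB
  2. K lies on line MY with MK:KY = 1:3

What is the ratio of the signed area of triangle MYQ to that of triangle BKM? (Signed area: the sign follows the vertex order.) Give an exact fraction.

[MYQ]:[BKM] = -2

Assign Y = (0, 0), M = (1, 0), B = (0, 1) — the answer is frame-independent, so this choice is without loss of generality.
1. Q is the midpoint of YB ⇒ Q = (0, 1/2)
2. K lies on line MY with MK:KY = 1:3 ⇒ K = (3/4, 0)
2·[MYQ] = -1/2, 2·[BKM] = 1/4
[MYQ]:[BKM] = -1/2:1/4 = -2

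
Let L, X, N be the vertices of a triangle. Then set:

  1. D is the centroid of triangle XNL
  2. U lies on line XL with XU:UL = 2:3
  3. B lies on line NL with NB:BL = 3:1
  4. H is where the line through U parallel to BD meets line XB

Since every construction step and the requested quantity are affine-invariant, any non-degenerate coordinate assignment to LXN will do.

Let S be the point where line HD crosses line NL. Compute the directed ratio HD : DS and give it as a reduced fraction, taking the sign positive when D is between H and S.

Assign L = (0, 0), X = (1, 0), N = (0, 1) — the answer is frame-independent, so this choice is without loss of generality.
1. D is the centroid of triangle XNL ⇒ D = (1/3, 1/3)
2. U lies on line XL with XU:UL = 2:3 ⇒ U = (3/5, 0)
3. B lies on line NL with NB:BL = 3:1 ⇒ B = (0, 1/4)
4. H is where the line through U parallel to BD meets line XB ⇒ H = (4/5, 1/20)
line HD meets NL at S = (0, 15/28)
D = H + t·(S−H) with t = 7/12, so HD:DS = 7/12:5/12

HD:DS = 7/5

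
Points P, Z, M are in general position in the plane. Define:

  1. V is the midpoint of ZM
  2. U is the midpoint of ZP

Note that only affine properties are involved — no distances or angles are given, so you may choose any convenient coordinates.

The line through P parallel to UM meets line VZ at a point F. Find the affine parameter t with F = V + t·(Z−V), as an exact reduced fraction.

Assign P = (0, 0), Z = (1, 0), M = (0, 1) — the answer is frame-independent, so this choice is without loss of generality.
1. V is the midpoint of ZM ⇒ V = (1/2, 1/2)
2. U is the midpoint of ZP ⇒ U = (1/2, 0)
through P parallel to UM: direction (-1/2, 1); meets VZ at F = (-1, 2)
F = V + t·(Z−V) with t = -3

t = -3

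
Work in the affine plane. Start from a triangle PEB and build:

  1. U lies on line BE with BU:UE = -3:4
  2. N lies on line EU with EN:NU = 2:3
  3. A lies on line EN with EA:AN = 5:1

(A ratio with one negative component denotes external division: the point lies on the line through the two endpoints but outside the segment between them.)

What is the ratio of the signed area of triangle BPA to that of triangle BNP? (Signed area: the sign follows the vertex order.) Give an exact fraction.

[BPA]:[BNP] = -5/9

Set P = (0, 0), E = (1, 0), B = (0, 1); any affine frame gives the same invariant.
1. U lies on line BE with BU:UE = -3:4 ⇒ U = (-3, 4)
2. N lies on line EU with EN:NU = 2:3 ⇒ N = (-3/5, 8/5)
3. A lies on line EN with EA:AN = 5:1 ⇒ A = (-1/3, 4/3)
2·[BPA] = -1/3, 2·[BNP] = 3/5
[BPA]:[BNP] = -1/3:3/5 = -5/9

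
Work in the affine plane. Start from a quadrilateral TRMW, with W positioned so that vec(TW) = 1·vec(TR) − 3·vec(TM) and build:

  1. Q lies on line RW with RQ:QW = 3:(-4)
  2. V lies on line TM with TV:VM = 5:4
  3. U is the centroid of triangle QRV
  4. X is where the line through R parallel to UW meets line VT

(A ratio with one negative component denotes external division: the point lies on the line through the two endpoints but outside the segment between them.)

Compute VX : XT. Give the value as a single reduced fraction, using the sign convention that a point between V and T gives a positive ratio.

VX:XT = -162/167

Choose coordinates T = (0, 0), R = (1, 0), M = (0, 1), W = (1, -3).
1. Q lies on line RW with RQ:QW = 3:(-4) ⇒ Q = (1, 9)
2. V lies on line TM with TV:VM = 5:4 ⇒ V = (0, 5/9)
3. U is the centroid of triangle QRV ⇒ U = (2/3, 86/27)
4. X is where the line through R parallel to UW meets line VT ⇒ X = (0, 167/9)
X = V + t·(T−V) with t = -162/5, so VX:XT = t:(1−t) = -162/5:167/5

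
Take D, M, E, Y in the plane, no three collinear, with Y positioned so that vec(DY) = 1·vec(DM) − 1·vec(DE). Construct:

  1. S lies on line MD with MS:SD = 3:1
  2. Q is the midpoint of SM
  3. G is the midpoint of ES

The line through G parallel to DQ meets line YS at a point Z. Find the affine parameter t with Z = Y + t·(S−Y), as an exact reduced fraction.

Work in coordinates with D = (0, 0), M = (1, 0), E = (0, 1), Y = (1, -1).
1. S lies on line MD with MS:SD = 3:1 ⇒ S = (1/4, 0)
2. Q is the midpoint of SM ⇒ Q = (5/8, 0)
3. G is the midpoint of ES ⇒ G = (1/8, 1/2)
through G parallel to DQ: direction (5/8, 0); meets YS at Z = (-1/8, 1/2)
Z = Y + t·(S−Y) with t = 3/2

t = 3/2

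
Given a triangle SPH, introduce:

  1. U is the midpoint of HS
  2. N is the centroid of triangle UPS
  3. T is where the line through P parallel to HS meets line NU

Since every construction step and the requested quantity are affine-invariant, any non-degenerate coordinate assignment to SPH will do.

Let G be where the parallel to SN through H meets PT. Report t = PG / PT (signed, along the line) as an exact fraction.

Assign S = (0, 0), P = (1, 0), H = (0, 1) — the answer is frame-independent, so this choice is without loss of generality.
1. U is the midpoint of HS ⇒ U = (0, 1/2)
2. N is the centroid of triangle UPS ⇒ N = (1/3, 1/6)
3. T is where the line through P parallel to HS meets line NU ⇒ T = (1, -1/2)
through H parallel to SN: direction (1/3, 1/6); meets PT at G = (1, 3/2)
G = P + t·(T−P) with t = -3

t = -3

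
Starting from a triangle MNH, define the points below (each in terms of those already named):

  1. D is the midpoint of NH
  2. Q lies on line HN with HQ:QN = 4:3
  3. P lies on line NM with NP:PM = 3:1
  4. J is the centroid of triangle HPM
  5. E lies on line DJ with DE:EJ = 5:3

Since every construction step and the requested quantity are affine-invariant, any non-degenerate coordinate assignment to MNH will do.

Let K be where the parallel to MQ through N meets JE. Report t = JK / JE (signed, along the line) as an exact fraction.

Assign M = (0, 0), N = (1, 0), H = (0, 1) — the answer is frame-independent, so this choice is without loss of generality.
1. D is the midpoint of NH ⇒ D = (1/2, 1/2)
2. Q lies on line HN with HQ:QN = 4:3 ⇒ Q = (4/7, 3/7)
3. P lies on line NM with NP:PM = 3:1 ⇒ P = (1/4, 0)
4. J is the centroid of triangle HPM ⇒ J = (1/12, 1/3)
5. E lies on line DJ with DE:EJ = 5:3 ⇒ E = (23/96, 19/48)
through N parallel to MQ: direction (4/7, 3/7); meets JE at K = (3, 3/2)
K = J + t·(E−J) with t = 56/3

t = 56/3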